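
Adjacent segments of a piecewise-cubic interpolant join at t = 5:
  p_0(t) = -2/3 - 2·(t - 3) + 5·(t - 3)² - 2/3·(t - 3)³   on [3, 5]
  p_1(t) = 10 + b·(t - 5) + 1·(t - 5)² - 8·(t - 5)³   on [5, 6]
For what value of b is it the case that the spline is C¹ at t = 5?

10

p_0'(t) = -2 + 10·(t - 3) - 2·(t - 3)², so p_0'(5) = 10. On the right, p_1'(5) = b, so b = 10.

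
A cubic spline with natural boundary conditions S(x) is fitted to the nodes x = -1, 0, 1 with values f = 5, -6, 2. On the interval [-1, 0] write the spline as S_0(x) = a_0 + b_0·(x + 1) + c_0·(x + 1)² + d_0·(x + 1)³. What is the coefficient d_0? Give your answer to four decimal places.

With σ_i denoting the second derivative at x_i, h_i = 1, 1, and Δ_i = (y_(i+1) − y_i)/h_i = -11, 8:
  1·σ_0 + 4·σ_1 + 1·σ_2 = 6(Δ_1 - Δ_0) = 114
Natural end conditions: σ_0 = σ_2 = 0.
Solving: σ_0 = 0, σ_1 = 57/2, σ_2 = 0.
On [-1, 0], with S_0(x) = a_0 + b_0·(x + 1) + c_0·(x + 1)² + d_0·(x + 1)³: c_0 = σ_0/2 = 0, d_0 = (σ_1 - σ_0)/(6h_0) = 19/4, b_0 = Δ_0 - h_0(2σ_0 + σ_1)/6 = -63/4.

4.7500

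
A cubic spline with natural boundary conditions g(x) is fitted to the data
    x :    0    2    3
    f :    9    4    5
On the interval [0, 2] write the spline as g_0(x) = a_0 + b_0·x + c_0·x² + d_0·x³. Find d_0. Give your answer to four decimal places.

Put M_i = g'' at the i-th knot. Here h = (2, 1) and Δ = (-5/2, 1), so the interior equations h_(i-1)·M_(i-1) + 2(h_(i-1)+h_i)·M_i + h_i·M_(i+1) = 6(Δ_i − Δ_(i-1)) read
  2·M_0 + 6·M_1 + 1·M_2 = 6(Δ_1 - Δ_0) = 21
Natural end conditions: M_0 = M_2 = 0.
Hence M_0 = 0, M_1 = 7/2, M_2 = 0.
On [0, 2], with g_0(x) = a_0 + b_0·x + c_0·x² + d_0·x³: c_0 = M_0/2 = 0, d_0 = (M_1 - M_0)/(6h_0) = 7/24, b_0 = Δ_0 - h_0(2M_0 + M_1)/6 = -11/3.

0.2917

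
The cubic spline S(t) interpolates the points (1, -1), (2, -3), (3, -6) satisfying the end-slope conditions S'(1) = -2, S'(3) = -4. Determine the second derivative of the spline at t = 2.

Put σ_i = S'' at the i-th knot. Here h = (1, 1) and Δ = (-2, -3), so the interior equations h_(i-1)·σ_(i-1) + 2(h_(i-1)+h_i)·σ_i + h_i·σ_(i+1) = 6(Δ_i − Δ_(i-1)) read
  1·σ_0 + 4·σ_1 + 1·σ_2 = 6(Δ_1 - Δ_0) = -6
Clamped end conditions give two more equations: 2h_0·σ_0 + h_0·σ_1 = 6(Δ_0 - S'(1)) = 0 and h_1·σ_1 + 2h_1·σ_2 = 6(S'(3) - Δ_1) = -6.
Hence σ_0 = 1/2, σ_1 = -1, σ_2 = -5/2.

-1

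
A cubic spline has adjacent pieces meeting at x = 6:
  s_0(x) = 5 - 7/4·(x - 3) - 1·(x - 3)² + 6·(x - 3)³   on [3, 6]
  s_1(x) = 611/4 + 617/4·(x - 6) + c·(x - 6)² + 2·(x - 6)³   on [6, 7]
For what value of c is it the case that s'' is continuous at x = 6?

53

s_0''(x) = -2 + 36·(x - 3), so s_0''(6) = 106. On the right, s_1''(6) = 2c, so c = 53.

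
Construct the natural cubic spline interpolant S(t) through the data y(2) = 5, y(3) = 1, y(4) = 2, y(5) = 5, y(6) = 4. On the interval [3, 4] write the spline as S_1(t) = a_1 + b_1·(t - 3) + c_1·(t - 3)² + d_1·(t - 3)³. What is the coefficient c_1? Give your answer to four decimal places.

3.3750

Write σ_i for S''(x_i). With h_i = 1, 1, 1, 1 and divided differences Δ_i = -4, 1, 3, -1, the continuity of S' gives the tridiagonal system
  1·σ_0 + 4·σ_1 + 1·σ_2 = 6(Δ_1 - Δ_0) = 30
  1·σ_1 + 4·σ_2 + 1·σ_3 = 6(Δ_2 - Δ_1) = 12
  1·σ_2 + 4·σ_3 + 1·σ_4 = 6(Δ_3 - Δ_2) = -24
Natural end conditions: σ_0 = σ_4 = 0.
Solving the tridiagonal system: σ_0 = 0, σ_1 = 27/4, σ_2 = 3, σ_3 = -27/4, σ_4 = 0.
On [3, 4], with S_1(t) = a_1 + b_1·(t - 3) + c_1·(t - 3)² + d_1·(t - 3)³: c_1 = σ_1/2 = 27/8, d_1 = (σ_2 - σ_1)/(6h_1) = -5/8, b_1 = Δ_1 - h_1(2σ_1 + σ_2)/6 = -7/4.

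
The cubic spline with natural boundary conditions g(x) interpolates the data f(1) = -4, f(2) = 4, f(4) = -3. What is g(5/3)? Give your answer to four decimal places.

2.0432

Put σ_i = g'' at the i-th knot. Here h = (1, 2) and Δ = (8, -7/2), so the interior equations h_(i-1)·σ_(i-1) + 2(h_(i-1)+h_i)·σ_i + h_i·σ_(i+1) = 6(Δ_i − Δ_(i-1)) read
  1·σ_0 + 6·σ_1 + 2·σ_2 = 6(Δ_1 - Δ_0) = -69
Natural end conditions: σ_0 = σ_2 = 0.
Hence σ_0 = 0, σ_1 = -23/2, σ_2 = 0.
On [1, 2], g(x) = -4 + 119/12·(x - 1) + 0·(x - 1)² - 23/12·(x - 1)³.
With (x - 1) = 2/3: g(5/3) = 331/162.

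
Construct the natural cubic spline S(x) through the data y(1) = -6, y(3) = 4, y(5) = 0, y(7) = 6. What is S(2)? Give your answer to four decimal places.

0.6500

Let M_i = S''(x_i). Step sizes h_i = 2, 2, 2; slopes of the chords Δ_i = (y_(i+1) - y_i)/h_i = 5, -2, 3.
  2·M_0 + 8·M_1 + 2·M_2 = 6(Δ_1 - Δ_0) = -42
  2·M_1 + 8·M_2 + 2·M_3 = 6(Δ_2 - Δ_1) = 30
Natural end conditions: M_0 = M_3 = 0.
Solving the tridiagonal system: M_0 = 0, M_1 = -33/5, M_2 = 27/5, M_3 = 0.
On [1, 3], S(x) = -6 + 36/5·(x - 1) + 0·(x - 1)² - 11/20·(x - 1)³.
With (x - 1) = 1: S(2) = 13/20.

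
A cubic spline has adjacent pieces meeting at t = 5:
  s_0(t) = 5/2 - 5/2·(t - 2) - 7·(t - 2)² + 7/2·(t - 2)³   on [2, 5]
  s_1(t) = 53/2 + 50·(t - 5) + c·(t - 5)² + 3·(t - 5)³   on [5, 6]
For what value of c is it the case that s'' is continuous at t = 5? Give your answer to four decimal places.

s_0''(t) = -14 + 21·(t - 2), so s_0''(5) = 49. On the right, s_1''(5) = 2c, so c = 49/2.

24.5000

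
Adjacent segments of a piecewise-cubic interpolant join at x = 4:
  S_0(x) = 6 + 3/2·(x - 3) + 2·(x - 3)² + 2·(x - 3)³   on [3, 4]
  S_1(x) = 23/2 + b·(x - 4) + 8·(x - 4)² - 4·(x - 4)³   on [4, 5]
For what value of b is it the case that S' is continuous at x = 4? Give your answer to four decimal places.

S_0'(x) = 3/2 + 4·(x - 3) + 6·(x - 3)², so S_0'(4) = 23/2. On the right, S_1'(4) = b, so b = 23/2.

11.5000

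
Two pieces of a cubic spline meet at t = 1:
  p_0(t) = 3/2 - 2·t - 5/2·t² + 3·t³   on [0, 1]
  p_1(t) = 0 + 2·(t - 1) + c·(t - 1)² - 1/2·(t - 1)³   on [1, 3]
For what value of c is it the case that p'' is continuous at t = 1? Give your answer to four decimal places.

p_0''(t) = -5 + 18·t, so p_0''(1) = 13. On the right, p_1''(1) = 2c, so c = 13/2.

6.5000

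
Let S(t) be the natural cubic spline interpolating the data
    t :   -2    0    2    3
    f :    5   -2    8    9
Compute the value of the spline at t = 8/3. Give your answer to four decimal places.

8.9966

Put M_i = S'' at the i-th knot. Here h = (2, 2, 1) and Δ = (-7/2, 5, 1), so the interior equations h_(i-1)·M_(i-1) + 2(h_(i-1)+h_i)·M_i + h_i·M_(i+1) = 6(Δ_i − Δ_(i-1)) read
  2·M_0 + 8·M_1 + 2·M_2 = 6(Δ_1 - Δ_0) = 51
  2·M_1 + 6·M_2 + 1·M_3 = 6(Δ_2 - Δ_1) = -24
Natural end conditions: M_0 = M_3 = 0.
Hence M_0 = 0, M_1 = 177/22, M_2 = -147/22, M_3 = 0.
On [2, 3], S(t) = 8 + 71/22·(t - 2) - 147/44·(t - 2)² + 49/44·(t - 2)³.
With (t - 2) = 2/3: S(8/3) = 2672/297.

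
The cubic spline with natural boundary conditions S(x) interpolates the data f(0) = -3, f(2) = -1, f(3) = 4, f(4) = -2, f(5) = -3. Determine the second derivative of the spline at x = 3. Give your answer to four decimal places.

-21.6279

Put M_i = S'' at the i-th knot. Here h = (2, 1, 1, 1) and Δ = (1, 5, -6, -1), so the interior equations h_(i-1)·M_(i-1) + 2(h_(i-1)+h_i)·M_i + h_i·M_(i+1) = 6(Δ_i − Δ_(i-1)) read
  2·M_0 + 6·M_1 + 1·M_2 = 6(Δ_1 - Δ_0) = 24
  1·M_1 + 4·M_2 + 1·M_3 = 6(Δ_2 - Δ_1) = -66
  1·M_2 + 4·M_3 + 1·M_4 = 6(Δ_3 - Δ_2) = 30
Natural end conditions: M_0 = M_4 = 0.
Forward elimination and back-substitution give M_0 = 0, M_1 = 327/43, M_2 = -930/43, M_3 = 555/43, M_4 = 0.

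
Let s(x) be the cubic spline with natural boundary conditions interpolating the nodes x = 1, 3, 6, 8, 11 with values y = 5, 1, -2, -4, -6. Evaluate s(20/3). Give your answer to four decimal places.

Let σ_i = s''(x_i). Step sizes h_i = 2, 3, 2, 3; slopes of the chords Δ_i = (y_(i+1) - y_i)/h_i = -2, -1, -1, -2/3.
  2·σ_0 + 10·σ_1 + 3·σ_2 = 6(Δ_1 - Δ_0) = 6
  3·σ_1 + 10·σ_2 + 2·σ_3 = 6(Δ_2 - Δ_1) = 0
  2·σ_2 + 10·σ_3 + 3·σ_4 = 6(Δ_3 - Δ_2) = 2
Natural end conditions: σ_0 = σ_4 = 0.
Solving: σ_0 = 0, σ_1 = 98/145, σ_2 = -22/87, σ_3 = 109/435, σ_4 = 0.
On [6, 8], s(x) = -2 - 398/435·(x - 6) - 11/87·(x - 6)² + 73/1740·(x - 6)³.
With (x - 6) = 2/3: s(20/3) = -31168/11745.

-2.6537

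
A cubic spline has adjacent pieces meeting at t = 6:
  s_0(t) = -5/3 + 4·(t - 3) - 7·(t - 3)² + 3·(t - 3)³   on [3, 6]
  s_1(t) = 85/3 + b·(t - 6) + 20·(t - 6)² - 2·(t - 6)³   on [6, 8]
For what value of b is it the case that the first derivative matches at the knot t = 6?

s_0'(t) = 4 - 14·(t - 3) + 9·(t - 3)², so s_0'(6) = 43. On the right, s_1'(6) = b, so b = 43.

43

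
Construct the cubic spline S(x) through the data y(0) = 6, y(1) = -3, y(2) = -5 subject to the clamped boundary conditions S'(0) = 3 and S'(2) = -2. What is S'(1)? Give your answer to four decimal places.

-8.5000

With σ_i denoting the second derivative at x_i, h_i = 1, 1, and Δ_i = (y_(i+1) − y_i)/h_i = -9, -2:
  1·σ_0 + 4·σ_1 + 1·σ_2 = 6(Δ_1 - Δ_0) = 42
Clamped end conditions give two more equations: 2h_0·σ_0 + h_0·σ_1 = 6(Δ_0 - S'(0)) = -72 and h_1·σ_1 + 2h_1·σ_2 = 6(S'(2) - Δ_1) = 0.
Solving: σ_0 = -49, σ_1 = 26, σ_2 = -13.
On [1, 2], S'(x) = b_1 + 2c_1·(x - 1) + 3d_1·(x - 1)² with b_1 = Δ_1 - h_1(2σ_1 + σ_2)/6 = -17/2, c_1 = σ_1/2 = 13, d_1 = (σ_2 - σ_1)/(6h_1) = -13/2. So S'(1) = -17/2.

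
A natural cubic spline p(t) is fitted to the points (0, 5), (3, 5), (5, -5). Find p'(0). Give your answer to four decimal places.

1.5000

Let m_i = p''(x_i). Step sizes h_i = 3, 2; slopes of the chords Δ_i = (y_(i+1) - y_i)/h_i = 0, -5.
  3·m_0 + 10·m_1 + 2·m_2 = 6(Δ_1 - Δ_0) = -30
Natural end conditions: m_0 = m_2 = 0.
Forward elimination and back-substitution give m_0 = 0, m_1 = -3, m_2 = 0.
On [0, 3], p'(t) = b_0 + 2c_0·t + 3d_0·t² with b_0 = Δ_0 - h_0(2m_0 + m_1)/6 = 3/2, c_0 = m_0/2 = 0, d_0 = (m_1 - m_0)/(6h_0) = -1/6. So p'(0) = 3/2.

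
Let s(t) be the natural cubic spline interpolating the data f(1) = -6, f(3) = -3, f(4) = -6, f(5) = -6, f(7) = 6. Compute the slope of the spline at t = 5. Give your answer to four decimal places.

2.5000

Let m_i = s''(x_i). Step sizes h_i = 2, 1, 1, 2; slopes of the chords Δ_i = (y_(i+1) - y_i)/h_i = 3/2, -3, 0, 6.
  2·m_0 + 6·m_1 + 1·m_2 = 6(Δ_1 - Δ_0) = -27
  1·m_1 + 4·m_2 + 1·m_3 = 6(Δ_2 - Δ_1) = 18
  1·m_2 + 6·m_3 + 2·m_4 = 6(Δ_3 - Δ_2) = 36
Natural end conditions: m_0 = m_4 = 0.
Solving the tridiagonal system: m_0 = 0, m_1 = -21/4, m_2 = 9/2, m_3 = 21/4, m_4 = 0.
On [5, 7], s'(t) = b_3 + 2c_3·(t - 5) + 3d_3·(t - 5)² with b_3 = Δ_3 - h_3(2m_3 + m_4)/6 = 5/2, c_3 = m_3/2 = 21/8, d_3 = (m_4 - m_3)/(6h_3) = -7/16. So s'(5) = 5/2.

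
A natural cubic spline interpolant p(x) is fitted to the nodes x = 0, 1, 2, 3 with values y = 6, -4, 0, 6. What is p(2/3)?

Put M_i = p'' at the i-th knot. Here h = (1, 1, 1) and Δ = (-10, 4, 6), so the interior equations h_(i-1)·M_(i-1) + 2(h_(i-1)+h_i)·M_i + h_i·M_(i+1) = 6(Δ_i − Δ_(i-1)) read
  1·M_0 + 4·M_1 + 1·M_2 = 6(Δ_1 - Δ_0) = 84
  1·M_1 + 4·M_2 + 1·M_3 = 6(Δ_2 - Δ_1) = 12
Natural end conditions: M_0 = M_3 = 0.
Hence M_0 = 0, M_1 = 108/5, M_2 = -12/5, M_3 = 0.
On [0, 1], p(x) = 6 - 68/5·x + 0·x² + 18/5·x³.
With x = 2/3: p(2/3) = -2.

-2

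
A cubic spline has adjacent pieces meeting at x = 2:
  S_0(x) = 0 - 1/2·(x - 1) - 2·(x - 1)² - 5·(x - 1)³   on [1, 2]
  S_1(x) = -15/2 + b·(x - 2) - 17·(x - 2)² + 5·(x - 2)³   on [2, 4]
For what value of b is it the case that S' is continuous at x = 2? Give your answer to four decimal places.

S_0'(x) = -1/2 - 4·(x - 1) - 15·(x - 1)², so S_0'(2) = -39/2. On the right, S_1'(2) = b, so b = -39/2.

-19.5000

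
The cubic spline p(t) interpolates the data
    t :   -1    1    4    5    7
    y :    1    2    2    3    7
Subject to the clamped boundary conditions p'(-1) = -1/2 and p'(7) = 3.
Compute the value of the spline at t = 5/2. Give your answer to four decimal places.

Put m_i = p'' at the i-th knot. Here h = (2, 3, 1, 2) and Δ = (1/2, 0, 1, 2), so the interior equations h_(i-1)·m_(i-1) + 2(h_(i-1)+h_i)·m_i + h_i·m_(i+1) = 6(Δ_i − Δ_(i-1)) read
  2·m_0 + 10·m_1 + 3·m_2 = 6(Δ_1 - Δ_0) = -3
  3·m_1 + 8·m_2 + 1·m_3 = 6(Δ_2 - Δ_1) = 6
  1·m_2 + 6·m_3 + 2·m_4 = 6(Δ_3 - Δ_2) = 6
Clamped end conditions give two more equations: 2h_0·m_0 + h_0·m_1 = 6(Δ_0 - p'(-1)) = 6 and h_3·m_3 + 2h_3·m_4 = 6(p'(7) - Δ_3) = 6.
Hence m_0 = 137/68, m_1 = -35/34, m_2 = 37/34, m_3 = 13/34, m_4 = 89/68.
On [1, 4], p(t) = 2 + 33/68·(t - 1) - 35/68·(t - 1)² + 2/17·(t - 1)³.
With (t - 1) = 3/2: p(5/2) = 535/272.

1.9669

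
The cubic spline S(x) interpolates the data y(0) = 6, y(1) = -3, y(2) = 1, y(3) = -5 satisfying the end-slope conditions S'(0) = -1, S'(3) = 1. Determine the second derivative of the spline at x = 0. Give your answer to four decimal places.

Write M_i for S''(x_i). With h_i = 1, 1, 1 and divided differences Δ_i = -9, 4, -6, the continuity of S' gives the tridiagonal system
  1·M_0 + 4·M_1 + 1·M_2 = 6(Δ_1 - Δ_0) = 78
  1·M_1 + 4·M_2 + 1·M_3 = 6(Δ_2 - Δ_1) = -60
Clamped end conditions give two more equations: 2h_0·M_0 + h_0·M_1 = 6(Δ_0 - S'(0)) = -48 and h_2·M_2 + 2h_2·M_3 = 6(S'(3) - Δ_2) = 42.
Forward elimination and back-substitution give M_0 = -652/15, M_1 = 584/15, M_2 = -514/15, M_3 = 572/15.

-43.4667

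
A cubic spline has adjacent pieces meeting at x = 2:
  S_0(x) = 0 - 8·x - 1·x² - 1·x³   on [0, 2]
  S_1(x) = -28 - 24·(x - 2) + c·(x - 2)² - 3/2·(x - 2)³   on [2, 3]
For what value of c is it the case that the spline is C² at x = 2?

S_0''(x) = -2 - 6·x, so S_0''(2) = -14. On the right, S_1''(2) = 2c, so c = -7.

-7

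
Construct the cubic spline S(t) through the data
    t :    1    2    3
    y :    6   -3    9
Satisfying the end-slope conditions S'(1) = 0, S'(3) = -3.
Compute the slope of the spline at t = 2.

3

Let m_i = S''(x_i). Step sizes h_i = 1, 1; slopes of the chords Δ_i = (y_(i+1) - y_i)/h_i = -9, 12.
  1·m_0 + 4·m_1 + 1·m_2 = 6(Δ_1 - Δ_0) = 126
Clamped end conditions give two more equations: 2h_0·m_0 + h_0·m_1 = 6(Δ_0 - S'(1)) = -54 and h_1·m_1 + 2h_1·m_2 = 6(S'(3) - Δ_1) = -90.
Forward elimination and back-substitution give m_0 = -60, m_1 = 66, m_2 = -78.
On [2, 3], S'(t) = b_1 + 2c_1·(t - 2) + 3d_1·(t - 2)² with b_1 = Δ_1 - h_1(2m_1 + m_2)/6 = 3, c_1 = m_1/2 = 33, d_1 = (m_2 - m_1)/(6h_1) = -24. So S'(2) = 3.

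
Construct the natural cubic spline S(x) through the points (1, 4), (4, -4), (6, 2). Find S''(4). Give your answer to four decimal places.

Let M_i = S''(x_i). Step sizes h_i = 3, 2; slopes of the chords Δ_i = (y_(i+1) - y_i)/h_i = -8/3, 3.
  3·M_0 + 10·M_1 + 2·M_2 = 6(Δ_1 - Δ_0) = 34
Natural end conditions: M_0 = M_2 = 0.
Solving: M_0 = 0, M_1 = 17/5, M_2 = 0.

3.4000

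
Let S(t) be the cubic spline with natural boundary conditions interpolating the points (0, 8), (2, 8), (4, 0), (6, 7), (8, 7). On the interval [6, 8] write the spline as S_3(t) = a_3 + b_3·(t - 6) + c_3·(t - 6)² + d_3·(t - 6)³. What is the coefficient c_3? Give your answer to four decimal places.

-2.3170

Let m_i = S''(x_i). Step sizes h_i = 2, 2, 2, 2; slopes of the chords Δ_i = (y_(i+1) - y_i)/h_i = 0, -4, 7/2, 0.
  2·m_0 + 8·m_1 + 2·m_2 = 6(Δ_1 - Δ_0) = -24
  2·m_1 + 8·m_2 + 2·m_3 = 6(Δ_2 - Δ_1) = 45
  2·m_2 + 8·m_3 + 2·m_4 = 6(Δ_3 - Δ_2) = -21
Natural end conditions: m_0 = m_4 = 0.
Solving the tridiagonal system: m_0 = 0, m_1 = -561/112, m_2 = 225/28, m_3 = -519/112, m_4 = 0.
On [6, 8], with S_3(t) = a_3 + b_3·(t - 6) + c_3·(t - 6)² + d_3·(t - 6)³: c_3 = m_3/2 = -519/224, d_3 = (m_4 - m_3)/(6h_3) = 173/448, b_3 = Δ_3 - h_3(2m_3 + m_4)/6 = 173/56.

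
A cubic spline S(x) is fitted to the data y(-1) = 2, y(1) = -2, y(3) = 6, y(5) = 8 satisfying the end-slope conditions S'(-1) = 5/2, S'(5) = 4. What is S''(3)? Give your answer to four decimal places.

With m_i denoting the second derivative at x_i, h_i = 2, 2, 2, and Δ_i = (y_(i+1) − y_i)/h_i = -2, 4, 1:
  2·m_0 + 8·m_1 + 2·m_2 = 6(Δ_1 - Δ_0) = 36
  2·m_1 + 8·m_2 + 2·m_3 = 6(Δ_2 - Δ_1) = -18
Clamped end conditions give two more equations: 2h_0·m_0 + h_0·m_1 = 6(Δ_0 - S'(-1)) = -27 and h_2·m_2 + 2h_2·m_3 = 6(S'(5) - Δ_2) = 18.
Solving: m_0 = -56/5, m_1 = 89/10, m_2 = -32/5, m_3 = 77/10.

-6.4000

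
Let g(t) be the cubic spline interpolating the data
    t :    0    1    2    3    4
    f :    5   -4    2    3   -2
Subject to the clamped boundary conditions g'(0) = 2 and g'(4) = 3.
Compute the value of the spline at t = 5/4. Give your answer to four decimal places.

With M_i denoting the second derivative at x_i, h_i = 1, 1, 1, 1, and Δ_i = (y_(i+1) − y_i)/h_i = -9, 6, 1, -5:
  1·M_0 + 4·M_1 + 1·M_2 = 6(Δ_1 - Δ_0) = 90
  1·M_1 + 4·M_2 + 1·M_3 = 6(Δ_2 - Δ_1) = -30
  1·M_2 + 4·M_3 + 1·M_4 = 6(Δ_3 - Δ_2) = -36
Clamped end conditions give two more equations: 2h_0·M_0 + h_0·M_1 = 6(Δ_0 - g'(0)) = -66 and h_3·M_3 + 2h_3·M_4 = 6(g'(4) - Δ_3) = 48.
Hence M_0 = -368/7, M_1 = 274/7, M_2 = -14, M_3 = -92/7, M_4 = 214/7.
On [1, 2], g(t) = -4 - 33/7·(t - 1) + 137/7·(t - 1)² - 62/7·(t - 1)³.
With (t - 1) = 1/4: g(5/4) = -131/32.

-4.0938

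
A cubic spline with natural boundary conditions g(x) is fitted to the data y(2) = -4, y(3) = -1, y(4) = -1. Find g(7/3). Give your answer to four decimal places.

-2.7778

With M_i denoting the second derivative at x_i, h_i = 1, 1, and Δ_i = (y_(i+1) − y_i)/h_i = 3, 0:
  1·M_0 + 4·M_1 + 1·M_2 = 6(Δ_1 - Δ_0) = -18
Natural end conditions: M_0 = M_2 = 0.
Solving: M_0 = 0, M_1 = -9/2, M_2 = 0.
On [2, 3], g(x) = -4 + 15/4·(x - 2) + 0·(x - 2)² - 3/4·(x - 2)³.
With (x - 2) = 1/3: g(7/3) = -25/9.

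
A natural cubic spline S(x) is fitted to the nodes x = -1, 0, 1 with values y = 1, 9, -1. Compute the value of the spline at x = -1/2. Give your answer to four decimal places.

Put M_i = S'' at the i-th knot. Here h = (1, 1) and Δ = (8, -10), so the interior equations h_(i-1)·M_(i-1) + 2(h_(i-1)+h_i)·M_i + h_i·M_(i+1) = 6(Δ_i − Δ_(i-1)) read
  1·M_0 + 4·M_1 + 1·M_2 = 6(Δ_1 - Δ_0) = -108
Natural end conditions: M_0 = M_2 = 0.
Forward elimination and back-substitution give M_0 = 0, M_1 = -27, M_2 = 0.
On [-1, 0], S(x) = 1 + 25/2·(x + 1) + 0·(x + 1)² - 9/2·(x + 1)³.
With (x + 1) = 1/2: S(-1/2) = 107/16.

6.6875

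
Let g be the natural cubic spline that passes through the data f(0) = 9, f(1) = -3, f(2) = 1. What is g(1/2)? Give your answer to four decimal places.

Let σ_i = g''(x_i). Step sizes h_i = 1, 1; slopes of the chords Δ_i = (y_(i+1) - y_i)/h_i = -12, 4.
  1·σ_0 + 4·σ_1 + 1·σ_2 = 6(Δ_1 - Δ_0) = 96
Natural end conditions: σ_0 = σ_2 = 0.
Solving: σ_0 = 0, σ_1 = 24, σ_2 = 0.
On [0, 1], g(x) = 9 - 16·x + 0·x² + 4·x³.
With x = 1/2: g(1/2) = 3/2.

1.5000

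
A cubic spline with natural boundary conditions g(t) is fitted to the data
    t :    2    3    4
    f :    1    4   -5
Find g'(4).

Put M_i = g'' at the i-th knot. Here h = (1, 1) and Δ = (3, -9), so the interior equations h_(i-1)·M_(i-1) + 2(h_(i-1)+h_i)·M_i + h_i·M_(i+1) = 6(Δ_i − Δ_(i-1)) read
  1·M_0 + 4·M_1 + 1·M_2 = 6(Δ_1 - Δ_0) = -72
Natural end conditions: M_0 = M_2 = 0.
Solving the tridiagonal system: M_0 = 0, M_1 = -18, M_2 = 0.
On [3, 4], g'(t) = b_1 + 2c_1·(t - 3) + 3d_1·(t - 3)² with b_1 = Δ_1 - h_1(2M_1 + M_2)/6 = -3, c_1 = M_1/2 = -9, d_1 = (M_2 - M_1)/(6h_1) = 3. So g'(4) = -12.

-12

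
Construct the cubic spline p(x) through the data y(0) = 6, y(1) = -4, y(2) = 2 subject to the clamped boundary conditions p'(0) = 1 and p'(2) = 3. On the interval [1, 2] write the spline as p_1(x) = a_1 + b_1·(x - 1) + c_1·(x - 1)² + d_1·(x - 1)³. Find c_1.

Let M_i = p''(x_i). Step sizes h_i = 1, 1; slopes of the chords Δ_i = (y_(i+1) - y_i)/h_i = -10, 6.
  1·M_0 + 4·M_1 + 1·M_2 = 6(Δ_1 - Δ_0) = 96
Clamped end conditions give two more equations: 2h_0·M_0 + h_0·M_1 = 6(Δ_0 - p'(0)) = -66 and h_1·M_1 + 2h_1·M_2 = 6(p'(2) - Δ_1) = -18.
Solving: M_0 = -56, M_1 = 46, M_2 = -32.
On [1, 2], with p_1(x) = a_1 + b_1·(x - 1) + c_1·(x - 1)² + d_1·(x - 1)³: c_1 = M_1/2 = 23, d_1 = (M_2 - M_1)/(6h_1) = -13, b_1 = Δ_1 - h_1(2M_1 + M_2)/6 = -4.

23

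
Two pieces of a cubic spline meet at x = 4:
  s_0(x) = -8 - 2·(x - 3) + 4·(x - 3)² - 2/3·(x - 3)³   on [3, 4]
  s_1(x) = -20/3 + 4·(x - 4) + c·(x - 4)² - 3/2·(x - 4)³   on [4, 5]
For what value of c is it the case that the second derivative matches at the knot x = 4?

2

s_0''(x) = 8 - 4·(x - 3), so s_0''(4) = 4. On the right, s_1''(4) = 2c, so c = 2.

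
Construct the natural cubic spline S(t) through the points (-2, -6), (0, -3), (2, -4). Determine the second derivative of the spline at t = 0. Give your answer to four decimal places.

Write σ_i for S''(x_i). With h_i = 2, 2 and divided differences Δ_i = 3/2, -1/2, the continuity of S' gives the tridiagonal system
  2·σ_0 + 8·σ_1 + 2·σ_2 = 6(Δ_1 - Δ_0) = -12
Natural end conditions: σ_0 = σ_2 = 0.
Solving the tridiagonal system: σ_0 = 0, σ_1 = -3/2, σ_2 = 0.

-1.5000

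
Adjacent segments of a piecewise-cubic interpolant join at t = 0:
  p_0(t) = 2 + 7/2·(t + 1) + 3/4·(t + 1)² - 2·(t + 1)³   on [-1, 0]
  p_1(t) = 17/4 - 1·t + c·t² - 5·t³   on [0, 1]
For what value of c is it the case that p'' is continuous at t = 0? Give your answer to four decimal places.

-5.2500

p_0''(t) = 3/2 - 12·(t + 1), so p_0''(0) = -21/2. On the right, p_1''(0) = 2c, so c = -21/4.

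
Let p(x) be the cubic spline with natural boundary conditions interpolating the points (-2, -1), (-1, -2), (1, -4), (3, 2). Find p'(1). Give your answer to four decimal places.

Write σ_i for p''(x_i). With h_i = 1, 2, 2 and divided differences Δ_i = -1, -1, 3, the continuity of p' gives the tridiagonal system
  1·σ_0 + 6·σ_1 + 2·σ_2 = 6(Δ_1 - Δ_0) = 0
  2·σ_1 + 8·σ_2 + 2·σ_3 = 6(Δ_2 - Δ_1) = 24
Natural end conditions: σ_0 = σ_3 = 0.
Solving the tridiagonal system: σ_0 = 0, σ_1 = -12/11, σ_2 = 36/11, σ_3 = 0.
On [1, 3], p'(x) = b_2 + 2c_2·(x - 1) + 3d_2·(x - 1)² with b_2 = Δ_2 - h_2(2σ_2 + σ_3)/6 = 9/11, c_2 = σ_2/2 = 18/11, d_2 = (σ_3 - σ_2)/(6h_2) = -3/11. So p'(1) = 9/11.

0.8182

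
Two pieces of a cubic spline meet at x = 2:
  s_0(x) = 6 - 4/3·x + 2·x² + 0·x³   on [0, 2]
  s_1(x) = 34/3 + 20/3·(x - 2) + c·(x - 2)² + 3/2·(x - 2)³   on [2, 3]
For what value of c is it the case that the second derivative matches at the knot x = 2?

s_0''(x) = 4 + 0·x, so s_0''(2) = 4. On the right, s_1''(2) = 2c, so c = 2.

2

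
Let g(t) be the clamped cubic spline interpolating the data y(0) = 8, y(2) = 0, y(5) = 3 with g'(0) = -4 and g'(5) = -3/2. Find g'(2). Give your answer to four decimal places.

-1.5000

Let σ_i = g''(x_i). Step sizes h_i = 2, 3; slopes of the chords Δ_i = (y_(i+1) - y_i)/h_i = -4, 1.
  2·σ_0 + 10·σ_1 + 3·σ_2 = 6(Δ_1 - Δ_0) = 30
Clamped end conditions give two more equations: 2h_0·σ_0 + h_0·σ_1 = 6(Δ_0 - g'(0)) = 0 and h_1·σ_1 + 2h_1·σ_2 = 6(g'(5) - Δ_1) = -15.
Hence σ_0 = -5/2, σ_1 = 5, σ_2 = -5.
On [2, 5], g'(t) = b_1 + 2c_1·(t - 2) + 3d_1·(t - 2)² with b_1 = Δ_1 - h_1(2σ_1 + σ_2)/6 = -3/2, c_1 = σ_1/2 = 5/2, d_1 = (σ_2 - σ_1)/(6h_1) = -5/9. So g'(2) = -3/2.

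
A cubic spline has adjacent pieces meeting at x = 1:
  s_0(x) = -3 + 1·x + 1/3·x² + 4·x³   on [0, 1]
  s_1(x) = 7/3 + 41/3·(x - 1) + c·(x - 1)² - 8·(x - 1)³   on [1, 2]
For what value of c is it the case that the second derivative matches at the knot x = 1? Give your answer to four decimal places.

s_0''(x) = 2/3 + 24·x, so s_0''(1) = 74/3. On the right, s_1''(1) = 2c, so c = 37/3.

12.3333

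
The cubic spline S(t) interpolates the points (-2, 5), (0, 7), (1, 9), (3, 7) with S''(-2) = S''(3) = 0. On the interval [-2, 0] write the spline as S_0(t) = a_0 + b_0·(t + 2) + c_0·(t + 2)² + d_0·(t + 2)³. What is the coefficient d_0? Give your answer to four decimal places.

Write σ_i for S''(x_i). With h_i = 2, 1, 2 and divided differences Δ_i = 1, 2, -1, the continuity of S' gives the tridiagonal system
  2·σ_0 + 6·σ_1 + 1·σ_2 = 6(Δ_1 - Δ_0) = 6
  1·σ_1 + 6·σ_2 + 2·σ_3 = 6(Δ_2 - Δ_1) = -18
Natural end conditions: σ_0 = σ_3 = 0.
Solving: σ_0 = 0, σ_1 = 54/35, σ_2 = -114/35, σ_3 = 0.
On [-2, 0], with S_0(t) = a_0 + b_0·(t + 2) + c_0·(t + 2)² + d_0·(t + 2)³: c_0 = σ_0/2 = 0, d_0 = (σ_1 - σ_0)/(6h_0) = 9/70, b_0 = Δ_0 - h_0(2σ_0 + σ_1)/6 = 17/35.

0.1286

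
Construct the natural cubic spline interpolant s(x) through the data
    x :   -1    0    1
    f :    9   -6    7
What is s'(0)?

Let σ_i = s''(x_i). Step sizes h_i = 1, 1; slopes of the chords Δ_i = (y_(i+1) - y_i)/h_i = -15, 13.
  1·σ_0 + 4·σ_1 + 1·σ_2 = 6(Δ_1 - Δ_0) = 168
Natural end conditions: σ_0 = σ_2 = 0.
Solving: σ_0 = 0, σ_1 = 42, σ_2 = 0.
On [0, 1], s'(x) = b_1 + 2c_1·x + 3d_1·x² with b_1 = Δ_1 - h_1(2σ_1 + σ_2)/6 = -1, c_1 = σ_1/2 = 21, d_1 = (σ_2 - σ_1)/(6h_1) = -7. So s'(0) = -1.

-1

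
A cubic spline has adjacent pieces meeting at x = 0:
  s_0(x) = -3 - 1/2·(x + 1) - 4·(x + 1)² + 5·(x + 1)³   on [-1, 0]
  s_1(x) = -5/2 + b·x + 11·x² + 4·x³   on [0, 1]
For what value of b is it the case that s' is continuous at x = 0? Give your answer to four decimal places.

s_0'(x) = -1/2 - 8·(x + 1) + 15·(x + 1)², so s_0'(0) = 13/2. On the right, s_1'(0) = b, so b = 13/2.

6.5000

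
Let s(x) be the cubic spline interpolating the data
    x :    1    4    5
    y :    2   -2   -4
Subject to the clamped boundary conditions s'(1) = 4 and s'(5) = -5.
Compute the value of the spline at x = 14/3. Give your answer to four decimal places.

-2.8426

Let m_i = s''(x_i). Step sizes h_i = 3, 1; slopes of the chords Δ_i = (y_(i+1) - y_i)/h_i = -4/3, -2.
  3·m_0 + 8·m_1 + 1·m_2 = 6(Δ_1 - Δ_0) = -4
Clamped end conditions give two more equations: 2h_0·m_0 + h_0·m_1 = 6(Δ_0 - s'(1)) = -32 and h_1·m_1 + 2h_1·m_2 = 6(s'(5) - Δ_1) = -18.
Forward elimination and back-substitution give m_0 = -85/12, m_1 = 7/2, m_2 = -43/4.
On [4, 5], s(x) = -2 - 11/8·(x - 4) + 7/4·(x - 4)² - 19/8·(x - 4)³.
With (x - 4) = 2/3: s(14/3) = -307/108.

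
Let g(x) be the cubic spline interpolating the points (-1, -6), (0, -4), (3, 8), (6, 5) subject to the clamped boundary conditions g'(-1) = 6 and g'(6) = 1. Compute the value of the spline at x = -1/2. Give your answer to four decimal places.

-4.4113

With M_i denoting the second derivative at x_i, h_i = 1, 3, 3, and Δ_i = (y_(i+1) − y_i)/h_i = 2, 4, -1:
  1·M_0 + 8·M_1 + 3·M_2 = 6(Δ_1 - Δ_0) = 12
  3·M_1 + 12·M_2 + 3·M_3 = 6(Δ_2 - Δ_1) = -30
Clamped end conditions give two more equations: 2h_0·M_0 + h_0·M_1 = 6(Δ_0 - g'(-1)) = -24 and h_2·M_2 + 2h_2·M_3 = 6(g'(6) - Δ_2) = 12.
Hence M_0 = -452/31, M_1 = 160/31, M_2 = -152/31, M_3 = 138/31.
On [-1, 0], g(x) = -6 + 6·(x + 1) - 226/31·(x + 1)² + 102/31·(x + 1)³.
With (x + 1) = 1/2: g(-1/2) = -547/124.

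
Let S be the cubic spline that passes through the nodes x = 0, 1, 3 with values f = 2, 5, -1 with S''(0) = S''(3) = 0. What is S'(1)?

1

With M_i denoting the second derivative at x_i, h_i = 1, 2, and Δ_i = (y_(i+1) − y_i)/h_i = 3, -3:
  1·M_0 + 6·M_1 + 2·M_2 = 6(Δ_1 - Δ_0) = -36
Natural end conditions: M_0 = M_2 = 0.
Forward elimination and back-substitution give M_0 = 0, M_1 = -6, M_2 = 0.
On [1, 3], S'(x) = b_1 + 2c_1·(x - 1) + 3d_1·(x - 1)² with b_1 = Δ_1 - h_1(2M_1 + M_2)/6 = 1, c_1 = M_1/2 = -3, d_1 = (M_2 - M_1)/(6h_1) = 1/2. So S'(1) = 1.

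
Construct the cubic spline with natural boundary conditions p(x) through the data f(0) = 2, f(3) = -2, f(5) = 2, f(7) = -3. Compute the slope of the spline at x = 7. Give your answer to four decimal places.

-3.8596

Write σ_i for p''(x_i). With h_i = 3, 2, 2 and divided differences Δ_i = -4/3, 2, -5/2, the continuity of p' gives the tridiagonal system
  3·σ_0 + 10·σ_1 + 2·σ_2 = 6(Δ_1 - Δ_0) = 20
  2·σ_1 + 8·σ_2 + 2·σ_3 = 6(Δ_2 - Δ_1) = -27
Natural end conditions: σ_0 = σ_3 = 0.
Solving the tridiagonal system: σ_0 = 0, σ_1 = 107/38, σ_2 = -155/38, σ_3 = 0.
On [5, 7], p'(x) = b_2 + 2c_2·(x - 5) + 3d_2·(x - 5)² with b_2 = Δ_2 - h_2(2σ_2 + σ_3)/6 = 25/114, c_2 = σ_2/2 = -155/76, d_2 = (σ_3 - σ_2)/(6h_2) = 155/456. So p'(7) = -220/57.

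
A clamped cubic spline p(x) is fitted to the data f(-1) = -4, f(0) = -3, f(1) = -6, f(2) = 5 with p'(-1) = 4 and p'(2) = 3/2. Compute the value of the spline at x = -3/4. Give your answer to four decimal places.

Let M_i = p''(x_i). Step sizes h_i = 1, 1, 1; slopes of the chords Δ_i = (y_(i+1) - y_i)/h_i = 1, -3, 11.
  1·M_0 + 4·M_1 + 1·M_2 = 6(Δ_1 - Δ_0) = -24
  1·M_1 + 4·M_2 + 1·M_3 = 6(Δ_2 - Δ_1) = 84
Clamped end conditions give two more equations: 2h_0·M_0 + h_0·M_1 = 6(Δ_0 - p'(-1)) = -18 and h_2·M_2 + 2h_2·M_3 = 6(p'(2) - Δ_2) = -57.
Forward elimination and back-substitution give M_0 = -5/3, M_1 = -44/3, M_2 = 109/3, M_3 = -140/3.
On [-1, 0], p(x) = -4 + 4·(x + 1) - 5/6·(x + 1)² - 13/6·(x + 1)³.
With (x + 1) = 1/4: p(-3/4) = -395/128.

-3.0859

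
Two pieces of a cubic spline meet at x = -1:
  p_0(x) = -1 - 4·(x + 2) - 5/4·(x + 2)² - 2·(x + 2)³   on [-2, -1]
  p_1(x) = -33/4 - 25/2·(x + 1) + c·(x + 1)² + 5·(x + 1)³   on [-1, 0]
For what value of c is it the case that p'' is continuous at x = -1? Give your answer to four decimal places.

-7.2500

p_0''(x) = -5/2 - 12·(x + 2), so p_0''(-1) = -29/2. On the right, p_1''(-1) = 2c, so c = -29/4.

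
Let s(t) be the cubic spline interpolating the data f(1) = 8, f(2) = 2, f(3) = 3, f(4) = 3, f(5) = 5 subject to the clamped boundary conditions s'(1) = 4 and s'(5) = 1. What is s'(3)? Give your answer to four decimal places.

Write m_i for s''(x_i). With h_i = 1, 1, 1, 1 and divided differences Δ_i = -6, 1, 0, 2, the continuity of s' gives the tridiagonal system
  1·m_0 + 4·m_1 + 1·m_2 = 6(Δ_1 - Δ_0) = 42
  1·m_1 + 4·m_2 + 1·m_3 = 6(Δ_2 - Δ_1) = -6
  1·m_2 + 4·m_3 + 1·m_4 = 6(Δ_3 - Δ_2) = 12
Clamped end conditions give two more equations: 2h_0·m_0 + h_0·m_1 = 6(Δ_0 - s'(1)) = -60 and h_3·m_3 + 2h_3·m_4 = 6(s'(5) - Δ_3) = -6.
Forward elimination and back-substitution give m_0 = -291/7, m_1 = 162/7, m_2 = -9, m_3 = 48/7, m_4 = -45/7.
On [3, 4], s'(t) = b_2 + 2c_2·(t - 3) + 3d_2·(t - 3)² with b_2 = Δ_2 - h_2(2m_2 + m_3)/6 = 13/7, c_2 = m_2/2 = -9/2, d_2 = (m_3 - m_2)/(6h_2) = 37/14. So s'(3) = 13/7.

1.8571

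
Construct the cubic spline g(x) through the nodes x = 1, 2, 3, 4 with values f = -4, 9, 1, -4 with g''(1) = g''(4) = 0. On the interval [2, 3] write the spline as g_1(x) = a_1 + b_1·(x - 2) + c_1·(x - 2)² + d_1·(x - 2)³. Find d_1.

8

Write M_i for g''(x_i). With h_i = 1, 1, 1 and divided differences Δ_i = 13, -8, -5, the continuity of g' gives the tridiagonal system
  1·M_0 + 4·M_1 + 1·M_2 = 6(Δ_1 - Δ_0) = -126
  1·M_1 + 4·M_2 + 1·M_3 = 6(Δ_2 - Δ_1) = 18
Natural end conditions: M_0 = M_3 = 0.
Forward elimination and back-substitution give M_0 = 0, M_1 = -174/5, M_2 = 66/5, M_3 = 0.
On [2, 3], with g_1(x) = a_1 + b_1·(x - 2) + c_1·(x - 2)² + d_1·(x - 2)³: c_1 = M_1/2 = -87/5, d_1 = (M_2 - M_1)/(6h_1) = 8, b_1 = Δ_1 - h_1(2M_1 + M_2)/6 = 7/5.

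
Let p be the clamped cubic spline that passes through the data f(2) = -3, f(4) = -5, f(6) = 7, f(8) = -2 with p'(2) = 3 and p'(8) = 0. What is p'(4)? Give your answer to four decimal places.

Write M_i for p''(x_i). With h_i = 2, 2, 2 and divided differences Δ_i = -1, 6, -9/2, the continuity of p' gives the tridiagonal system
  2·M_0 + 8·M_1 + 2·M_2 = 6(Δ_1 - Δ_0) = 42
  2·M_1 + 8·M_2 + 2·M_3 = 6(Δ_2 - Δ_1) = -63
Clamped end conditions give two more equations: 2h_0·M_0 + h_0·M_1 = 6(Δ_0 - p'(2)) = -24 and h_2·M_2 + 2h_2·M_3 = 6(p'(8) - Δ_2) = 27.
Solving the tridiagonal system: M_0 = -119/10, M_1 = 59/5, M_2 = -143/10, M_3 = 139/10.
On [4, 6], p'(x) = b_1 + 2c_1·(x - 4) + 3d_1·(x - 4)² with b_1 = Δ_1 - h_1(2M_1 + M_2)/6 = 29/10, c_1 = M_1/2 = 59/10, d_1 = (M_2 - M_1)/(6h_1) = -87/40. So p'(4) = 29/10.

2.9000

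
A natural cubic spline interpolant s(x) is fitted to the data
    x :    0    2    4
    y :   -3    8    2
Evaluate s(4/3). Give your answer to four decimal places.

5.9074

Let M_i = s''(x_i). Step sizes h_i = 2, 2; slopes of the chords Δ_i = (y_(i+1) - y_i)/h_i = 11/2, -3.
  2·M_0 + 8·M_1 + 2·M_2 = 6(Δ_1 - Δ_0) = -51
Natural end conditions: M_0 = M_2 = 0.
Forward elimination and back-substitution give M_0 = 0, M_1 = -51/8, M_2 = 0.
On [0, 2], s(x) = -3 + 61/8·x + 0·x² - 17/32·x³.
With x = 4/3: s(4/3) = 319/54.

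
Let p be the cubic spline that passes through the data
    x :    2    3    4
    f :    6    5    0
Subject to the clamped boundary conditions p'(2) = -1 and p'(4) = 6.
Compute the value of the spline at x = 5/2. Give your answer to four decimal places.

6.0938

Let σ_i = p''(x_i). Step sizes h_i = 1, 1; slopes of the chords Δ_i = (y_(i+1) - y_i)/h_i = -1, -5.
  1·σ_0 + 4·σ_1 + 1·σ_2 = 6(Δ_1 - Δ_0) = -24
Clamped end conditions give two more equations: 2h_0·σ_0 + h_0·σ_1 = 6(Δ_0 - p'(2)) = 0 and h_1·σ_1 + 2h_1·σ_2 = 6(p'(4) - Δ_1) = 66.
Solving: σ_0 = 19/2, σ_1 = -19, σ_2 = 85/2.
On [2, 3], p(x) = 6 - 1·(x - 2) + 19/4·(x - 2)² - 19/4·(x - 2)³.
With (x - 2) = 1/2: p(5/2) = 195/32.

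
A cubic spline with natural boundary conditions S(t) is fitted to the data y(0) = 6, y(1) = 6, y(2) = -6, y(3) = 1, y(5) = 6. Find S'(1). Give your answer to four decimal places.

-9.1744

Put m_i = S'' at the i-th knot. Here h = (1, 1, 1, 2) and Δ = (0, -12, 7, 5/2), so the interior equations h_(i-1)·m_(i-1) + 2(h_(i-1)+h_i)·m_i + h_i·m_(i+1) = 6(Δ_i − Δ_(i-1)) read
  1·m_0 + 4·m_1 + 1·m_2 = 6(Δ_1 - Δ_0) = -72
  1·m_1 + 4·m_2 + 1·m_3 = 6(Δ_2 - Δ_1) = 114
  1·m_2 + 6·m_3 + 2·m_4 = 6(Δ_3 - Δ_2) = -27
Natural end conditions: m_0 = m_4 = 0.
Hence m_0 = 0, m_1 = -2367/86, m_2 = 1638/43, m_3 = -933/86, m_4 = 0.
On [1, 2], S'(t) = b_1 + 2c_1·(t - 1) + 3d_1·(t - 1)² with b_1 = Δ_1 - h_1(2m_1 + m_2)/6 = -789/86, c_1 = m_1/2 = -2367/172, d_1 = (m_2 - m_1)/(6h_1) = 1881/172. So S'(1) = -789/86.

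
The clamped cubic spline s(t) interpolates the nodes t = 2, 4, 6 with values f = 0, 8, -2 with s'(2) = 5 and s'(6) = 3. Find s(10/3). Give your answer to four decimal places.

Let σ_i = s''(x_i). Step sizes h_i = 2, 2; slopes of the chords Δ_i = (y_(i+1) - y_i)/h_i = 4, -5.
  2·σ_0 + 8·σ_1 + 2·σ_2 = 6(Δ_1 - Δ_0) = -54
Clamped end conditions give two more equations: 2h_0·σ_0 + h_0·σ_1 = 6(Δ_0 - s'(2)) = -6 and h_1·σ_1 + 2h_1·σ_2 = 6(s'(6) - Δ_1) = 48.
Solving the tridiagonal system: σ_0 = 19/4, σ_1 = -25/2, σ_2 = 73/4.
On [2, 4], s(t) = 0 + 5·(t - 2) + 19/8·(t - 2)² - 23/16·(t - 2)³.
With (t - 2) = 4/3: s(10/3) = 202/27.

7.4815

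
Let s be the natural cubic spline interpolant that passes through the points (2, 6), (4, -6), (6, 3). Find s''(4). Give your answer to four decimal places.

With M_i denoting the second derivative at x_i, h_i = 2, 2, and Δ_i = (y_(i+1) − y_i)/h_i = -6, 9/2:
  2·M_0 + 8·M_1 + 2·M_2 = 6(Δ_1 - Δ_0) = 63
Natural end conditions: M_0 = M_2 = 0.
Solving the tridiagonal system: M_0 = 0, M_1 = 63/8, M_2 = 0.

7.8750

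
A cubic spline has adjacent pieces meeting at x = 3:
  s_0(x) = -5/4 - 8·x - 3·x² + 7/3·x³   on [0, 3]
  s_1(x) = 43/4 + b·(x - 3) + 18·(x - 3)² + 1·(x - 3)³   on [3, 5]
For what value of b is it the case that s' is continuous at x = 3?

37

s_0'(x) = -8 - 6·x + 7·x², so s_0'(3) = 37. On the right, s_1'(3) = b, so b = 37.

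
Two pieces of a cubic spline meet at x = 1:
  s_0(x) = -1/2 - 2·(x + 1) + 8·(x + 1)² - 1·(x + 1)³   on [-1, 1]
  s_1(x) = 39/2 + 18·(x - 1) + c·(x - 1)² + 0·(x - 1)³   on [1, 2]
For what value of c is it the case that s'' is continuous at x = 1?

2

s_0''(x) = 16 - 6·(x + 1), so s_0''(1) = 4. On the right, s_1''(1) = 2c, so c = 2.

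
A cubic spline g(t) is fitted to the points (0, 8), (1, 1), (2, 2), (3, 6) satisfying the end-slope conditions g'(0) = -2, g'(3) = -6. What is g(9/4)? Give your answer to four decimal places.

With σ_i denoting the second derivative at x_i, h_i = 1, 1, 1, and Δ_i = (y_(i+1) − y_i)/h_i = -7, 1, 4:
  1·σ_0 + 4·σ_1 + 1·σ_2 = 6(Δ_1 - Δ_0) = 48
  1·σ_1 + 4·σ_2 + 1·σ_3 = 6(Δ_2 - Δ_1) = 18
Clamped end conditions give two more equations: 2h_0·σ_0 + h_0·σ_1 = 6(Δ_0 - g'(0)) = -30 and h_2·σ_2 + 2h_2·σ_3 = 6(g'(3) - Δ_2) = -60.
Solving the tridiagonal system: σ_0 = -68/3, σ_1 = 46/3, σ_2 = 28/3, σ_3 = -104/3.
On [2, 3], g(t) = 2 + 20/3·(t - 2) + 14/3·(t - 2)² - 22/3·(t - 2)³.
With (t - 2) = 1/4: g(9/4) = 123/32.

3.8438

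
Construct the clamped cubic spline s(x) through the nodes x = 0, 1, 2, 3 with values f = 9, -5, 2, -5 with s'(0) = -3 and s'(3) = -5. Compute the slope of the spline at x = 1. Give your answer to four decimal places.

-5.1333

Put M_i = s'' at the i-th knot. Here h = (1, 1, 1) and Δ = (-14, 7, -7), so the interior equations h_(i-1)·M_(i-1) + 2(h_(i-1)+h_i)·M_i + h_i·M_(i+1) = 6(Δ_i − Δ_(i-1)) read
  1·M_0 + 4·M_1 + 1·M_2 = 6(Δ_1 - Δ_0) = 126
  1·M_1 + 4·M_2 + 1·M_3 = 6(Δ_2 - Δ_1) = -84
Clamped end conditions give two more equations: 2h_0·M_0 + h_0·M_1 = 6(Δ_0 - s'(0)) = -66 and h_2·M_2 + 2h_2·M_3 = 6(s'(3) - Δ_2) = 12.
Hence M_0 = -926/15, M_1 = 862/15, M_2 = -632/15, M_3 = 406/15.
On [1, 2], s'(x) = b_1 + 2c_1·(x - 1) + 3d_1·(x - 1)² with b_1 = Δ_1 - h_1(2M_1 + M_2)/6 = -77/15, c_1 = M_1/2 = 431/15, d_1 = (M_2 - M_1)/(6h_1) = -83/5. So s'(1) = -77/15.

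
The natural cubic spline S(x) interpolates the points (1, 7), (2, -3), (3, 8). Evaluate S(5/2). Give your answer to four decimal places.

0.5313

Write σ_i for S''(x_i). With h_i = 1, 1 and divided differences Δ_i = -10, 11, the continuity of S' gives the tridiagonal system
  1·σ_0 + 4·σ_1 + 1·σ_2 = 6(Δ_1 - Δ_0) = 126
Natural end conditions: σ_0 = σ_2 = 0.
Solving the tridiagonal system: σ_0 = 0, σ_1 = 63/2, σ_2 = 0.
On [2, 3], S(x) = -3 + 1/2·(x - 2) + 63/4·(x - 2)² - 21/4·(x - 2)³.
With (x - 2) = 1/2: S(5/2) = 17/32.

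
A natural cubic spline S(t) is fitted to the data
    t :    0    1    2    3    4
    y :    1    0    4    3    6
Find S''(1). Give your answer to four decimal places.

Let m_i = S''(x_i). Step sizes h_i = 1, 1, 1, 1; slopes of the chords Δ_i = (y_(i+1) - y_i)/h_i = -1, 4, -1, 3.
  1·m_0 + 4·m_1 + 1·m_2 = 6(Δ_1 - Δ_0) = 30
  1·m_1 + 4·m_2 + 1·m_3 = 6(Δ_2 - Δ_1) = -30
  1·m_2 + 4·m_3 + 1·m_4 = 6(Δ_3 - Δ_2) = 24
Natural end conditions: m_0 = m_4 = 0.
Solving: m_0 = 0, m_1 = 297/28, m_2 = -87/7, m_3 = 255/28, m_4 = 0.

10.6071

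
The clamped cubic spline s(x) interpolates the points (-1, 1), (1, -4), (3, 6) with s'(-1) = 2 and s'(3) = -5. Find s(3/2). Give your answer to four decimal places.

-1.2305

Write M_i for s''(x_i). With h_i = 2, 2 and divided differences Δ_i = -5/2, 5, the continuity of s' gives the tridiagonal system
  2·M_0 + 8·M_1 + 2·M_2 = 6(Δ_1 - Δ_0) = 45
Clamped end conditions give two more equations: 2h_0·M_0 + h_0·M_1 = 6(Δ_0 - s'(-1)) = -27 and h_1·M_1 + 2h_1·M_2 = 6(s'(3) - Δ_1) = -60.
Hence M_0 = -113/8, M_1 = 59/4, M_2 = -179/8.
On [1, 3], s(x) = -4 + 21/8·(x - 1) + 59/8·(x - 1)² - 99/32·(x - 1)³.
With (x - 1) = 1/2: s(3/2) = -315/256.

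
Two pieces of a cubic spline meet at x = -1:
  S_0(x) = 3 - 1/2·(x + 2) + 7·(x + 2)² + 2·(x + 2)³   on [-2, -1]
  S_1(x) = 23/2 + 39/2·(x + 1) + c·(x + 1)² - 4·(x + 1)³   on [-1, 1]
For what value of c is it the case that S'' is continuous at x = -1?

S_0''(x) = 14 + 12·(x + 2), so S_0''(-1) = 26. On the right, S_1''(-1) = 2c, so c = 13.

13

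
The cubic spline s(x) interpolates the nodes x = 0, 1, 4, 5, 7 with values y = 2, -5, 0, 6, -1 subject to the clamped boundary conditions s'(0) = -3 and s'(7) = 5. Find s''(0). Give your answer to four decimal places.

-15.7545

Let m_i = s''(x_i). Step sizes h_i = 1, 3, 1, 2; slopes of the chords Δ_i = (y_(i+1) - y_i)/h_i = -7, 5/3, 6, -7/2.
  1·m_0 + 8·m_1 + 3·m_2 = 6(Δ_1 - Δ_0) = 52
  3·m_1 + 8·m_2 + 1·m_3 = 6(Δ_2 - Δ_1) = 26
  1·m_2 + 6·m_3 + 2·m_4 = 6(Δ_3 - Δ_2) = -57
Clamped end conditions give two more equations: 2h_0·m_0 + h_0·m_1 = 6(Δ_0 - s'(0)) = -24 and h_3·m_3 + 2h_3·m_4 = 6(s'(7) - Δ_3) = 51.
Solving the tridiagonal system: m_0 = -1733/110, m_1 = 413/55, m_2 = 169/66, m_3 = -2807/165, m_4 = 14029/660.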